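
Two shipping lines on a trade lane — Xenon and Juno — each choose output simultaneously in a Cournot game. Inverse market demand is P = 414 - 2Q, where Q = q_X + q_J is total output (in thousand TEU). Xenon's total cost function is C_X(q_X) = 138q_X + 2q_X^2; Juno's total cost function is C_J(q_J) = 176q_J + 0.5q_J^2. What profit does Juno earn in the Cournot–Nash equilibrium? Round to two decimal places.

3526.05

Xenon's profit: π_X = (414 - 2Q)q_X - (138q_X + 2q_X²). Setting ∂π_X/∂q_X = 0: 276 - 8q_X - 2(q_J) = 0.
Juno's first-order condition: 238 - 5q_J - 2(q_X) = 0.
So q_X = (276 - 2q_J)/8 and q_J = (238 - 2q_X)/5.
Substituting one into the other gives q_X = 226/9 and q_J = 338/9.
Price P = 414 - 2·(188/3) = 866/3.
Juno's profit: (866/3)·(338/9) - 176·(338/9) - (1/2)(338/9)² = 3526.0494.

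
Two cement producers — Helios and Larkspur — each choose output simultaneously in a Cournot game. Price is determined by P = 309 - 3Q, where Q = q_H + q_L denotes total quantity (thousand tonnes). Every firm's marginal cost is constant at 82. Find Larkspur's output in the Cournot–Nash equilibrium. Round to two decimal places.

A representative firm's profit is π_i = q_i(309 - 3Q) - 82q_i.
Setting ∂π_i/∂q_i = 0 with rivals' quantities fixed: 227 - 6q_i - 3q_j = 0.
By symmetry each firm produces the same amount; substituting q_j = q_i yields q_i = 227/9.

25.22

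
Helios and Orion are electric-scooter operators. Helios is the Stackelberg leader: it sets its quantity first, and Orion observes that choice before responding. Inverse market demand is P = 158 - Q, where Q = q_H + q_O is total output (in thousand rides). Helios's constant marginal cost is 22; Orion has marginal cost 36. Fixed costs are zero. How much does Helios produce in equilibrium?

75

Solve by backward induction. Given q_H, the follower Orion maximises π_O = (158 - q_H - q_O)q_O - 36q_O.
Follower FOC: 122 - q_H - 2q_O = 0, so q_O(q_H) = (122 - q_H)/2.
Helios substitutes q_O(q_H) into its own profit: π_H = q_H(158 - q_H - (122 - q_H)/2) - 22q_H = (97 - (1/2)q_H)q_H - 22q_H.
Leader FOC: 75 - q_H = 0, so q_H = 75.
Then q_O = (122 - 75)/2 = 47/2.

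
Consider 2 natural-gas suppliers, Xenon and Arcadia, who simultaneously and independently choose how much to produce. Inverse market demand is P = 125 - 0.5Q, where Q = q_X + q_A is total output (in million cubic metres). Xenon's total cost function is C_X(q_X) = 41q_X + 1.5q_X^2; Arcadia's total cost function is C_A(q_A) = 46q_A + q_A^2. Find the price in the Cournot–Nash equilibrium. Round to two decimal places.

Xenon's profit: π_X = (125 - 0.5Q)q_X - (41q_X + (3/2)q_X²). Setting ∂π_X/∂q_X = 0: 84 - 4q_X - (1/2)(q_A) = 0.
Arcadia's first-order condition: 79 - 3q_A - (1/2)(q_X) = 0.
So q_X = (84 - (1/2)q_A)/4 and q_A = (79 - (1/2)q_X)/3.
Solving the pair: q_X = 850/47, q_A = 1096/47.
Total output Q = 1946/47, so price P = 125 - (1/2)·(1946/47) = 104.2979.

104.30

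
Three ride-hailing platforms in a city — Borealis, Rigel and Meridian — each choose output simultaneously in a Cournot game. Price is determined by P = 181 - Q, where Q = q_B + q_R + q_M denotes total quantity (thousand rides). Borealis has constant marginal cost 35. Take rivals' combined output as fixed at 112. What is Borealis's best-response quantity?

With rivals' combined output fixed at 112, Borealis's profit is π_B = (181 - 112 - q_B)q_B - (35q_B) = (69 - q_B)q_B - (35q_B).
∂π_B/∂q_B = 34 - 2q_B = 0, so q_B = 17.

17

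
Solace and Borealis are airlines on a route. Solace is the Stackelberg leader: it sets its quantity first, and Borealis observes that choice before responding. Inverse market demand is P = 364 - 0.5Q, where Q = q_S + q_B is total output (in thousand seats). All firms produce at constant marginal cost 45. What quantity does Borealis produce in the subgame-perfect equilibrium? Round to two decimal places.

159.50

The follower Borealis best-responds to any q_S: π_B = (364 - 0.5Q)q_B - 45q_B.
Setting the follower's marginal profit to zero, 319 - (1/2)q_S - q_B = 0, i.e. q_B = (319 - (1/2)q_S).
Solace substitutes q_B(q_S) into its own profit: π_S = q_S(364 - (1/2)q_S - (319 - (1/2)q_S)/2) - 45q_S = (409/2 - (1/4)q_S)q_S - 45q_S.
Leader FOC: 319/2 - (1/2)q_S = 0, so q_S = 319.
Then q_B = (319 - (1/2)·319) = 319/2.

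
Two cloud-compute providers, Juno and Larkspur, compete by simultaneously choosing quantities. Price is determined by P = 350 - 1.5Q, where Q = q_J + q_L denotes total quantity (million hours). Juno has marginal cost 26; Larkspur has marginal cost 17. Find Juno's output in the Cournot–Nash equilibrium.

Juno's profit: π_J = (350 - 1.5Q)q_J - (26q_J). Setting ∂π_J/∂q_J = 0: 324 - 3q_J - (3/2)(q_L) = 0.
Larkspur's profit: π_L = (350 - 1.5Q)q_L - (17q_L). Setting ∂π_L/∂q_L = 0: 333 - 3q_L - (3/2)(q_J) = 0.
Rearranging gives the reaction functions q_J = (324 - (3/2)q_L)/3 and q_L = (333 - (3/2)q_J)/3.
Substituting one into the other gives q_J = 70 and q_L = 76.

70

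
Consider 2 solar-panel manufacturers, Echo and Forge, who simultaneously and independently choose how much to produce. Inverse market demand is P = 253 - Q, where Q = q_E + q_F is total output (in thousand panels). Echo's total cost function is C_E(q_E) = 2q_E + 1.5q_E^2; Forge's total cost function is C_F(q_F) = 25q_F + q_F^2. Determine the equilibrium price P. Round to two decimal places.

Echo's profit: π_E = (253 - Q)q_E - (2q_E + (3/2)q_E²). Setting ∂π_E/∂q_E = 0: 251 - 5q_E - (q_F) = 0.
Forge's first-order condition: 228 - 4q_F - (q_E) = 0.
Best responses: q_E = (251 - q_F)/5, q_F = (228 - q_E)/4.
Solving the pair: q_E = 776/19, q_F = 889/19.
Total output Q = 1665/19, so price P = 253 - 1665/19 = 165.3684.

165.37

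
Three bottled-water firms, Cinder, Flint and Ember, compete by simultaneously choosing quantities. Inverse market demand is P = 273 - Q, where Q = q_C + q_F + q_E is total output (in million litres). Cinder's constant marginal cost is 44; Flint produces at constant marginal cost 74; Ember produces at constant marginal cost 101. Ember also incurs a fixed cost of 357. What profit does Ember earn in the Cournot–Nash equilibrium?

127

Cinder's profit: π_C = (273 - Q)q_C - (44q_C). Setting ∂π_C/∂q_C = 0: 229 - 2q_C - (q_F + q_E) = 0.
Flint's first-order condition: 199 - 2q_F - (q_C + q_E) = 0.
Ember's first-order condition: 172 - 2q_E - (q_C + q_F) = 0.
Adding the 3 conditions: 600 − 2Q − 2Q = 0, i.e. Q = 150.
Back-substituting: q_C = (229 − 150) = 79, q_F = (199 − 150) = 49, q_E = (172 − 150) = 22.
Price P = 273 - 150 = 123.
Ember's profit: (123 - 101)·22 - 357 = 127.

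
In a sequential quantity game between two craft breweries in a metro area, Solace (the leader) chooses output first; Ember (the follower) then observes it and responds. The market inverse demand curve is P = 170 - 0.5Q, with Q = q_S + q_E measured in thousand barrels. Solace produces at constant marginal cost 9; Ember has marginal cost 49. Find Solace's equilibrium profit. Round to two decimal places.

10100.25

Solve by backward induction. Given q_S, the follower Ember maximises π_E = (170 - (1/2)q_S - (1/2)q_E)q_E - 49q_E.
∂π_E/∂q_E = 121 - (1/2)q_S - q_E = 0 gives the reaction function q_E = (121 - (1/2)q_S).
Solace substitutes q_E(q_S) into its own profit: π_S = q_S(170 - (1/2)q_S - (121 - (1/2)q_S)/2) - 9q_S = (219/2 - (1/4)q_S)q_S - 9q_S.
Leader FOC: 201/2 - (1/2)q_S = 0, so q_S = 201.
Then q_E = (121 - (1/2)·201) = 41/2.
Price P = 170 - (1/2)·(443/2) = 237/4.
Solace's profit: (237/4 - 9)·201 = 10100.2500.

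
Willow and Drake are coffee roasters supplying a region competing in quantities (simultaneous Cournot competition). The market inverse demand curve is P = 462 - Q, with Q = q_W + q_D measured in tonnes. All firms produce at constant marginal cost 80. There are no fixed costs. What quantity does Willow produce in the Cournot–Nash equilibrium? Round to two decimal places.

127.33

A representative firm's profit is π_i = q_i(462 - Q) - 80q_i.
Setting ∂π_i/∂q_i = 0 with rivals' quantities fixed: 382 - 2q_i - q_j = 0.
With identical firms every q_j equals q_i, so q_j = q_i and 382 = 3q_i, giving q_i = 382/3.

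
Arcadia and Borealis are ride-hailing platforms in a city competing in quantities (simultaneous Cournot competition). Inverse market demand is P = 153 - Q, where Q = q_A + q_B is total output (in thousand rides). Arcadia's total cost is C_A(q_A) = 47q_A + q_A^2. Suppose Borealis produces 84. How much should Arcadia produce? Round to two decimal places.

With the rival's output fixed at 84, Arcadia's profit is π_A = (153 - 84 - q_A)q_A - (47q_A + q_A²) = (69 - q_A)q_A - (47q_A + q_A²).
∂π_A/∂q_A = 22 - 4q_A = 0, so q_A = 11/2.

5.50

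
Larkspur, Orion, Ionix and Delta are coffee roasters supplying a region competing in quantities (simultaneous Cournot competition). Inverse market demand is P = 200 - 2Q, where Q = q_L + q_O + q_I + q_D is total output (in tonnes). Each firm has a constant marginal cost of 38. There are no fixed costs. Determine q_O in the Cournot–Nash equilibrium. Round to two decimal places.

16.20

A representative firm's profit is π_i = q_i(200 - 2Q) - 38q_i.
Setting ∂π_i/∂q_i = 0 with rivals' quantities fixed: 162 - 4q_i - 2·Σ_{j≠i} q_j = 0.
By symmetry each firm produces the same amount; substituting Σ_{j≠i} q_j = 3q_i yields q_i = 162/10 = 81/5.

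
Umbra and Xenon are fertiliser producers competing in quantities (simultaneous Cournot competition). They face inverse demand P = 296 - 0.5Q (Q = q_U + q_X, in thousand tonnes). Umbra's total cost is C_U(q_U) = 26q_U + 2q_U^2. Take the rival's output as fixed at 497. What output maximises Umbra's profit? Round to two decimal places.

With the rival's output fixed at 497, Umbra's profit is π_U = (296 - (1/2)·497 - (1/2)q_U)q_U - (26q_U + 2q_U²) = (95/2 - (1/2)q_U)q_U - (26q_U + 2q_U²).
∂π_U/∂q_U = 43/2 - 5q_U = 0, so q_U = 43/10.

4.30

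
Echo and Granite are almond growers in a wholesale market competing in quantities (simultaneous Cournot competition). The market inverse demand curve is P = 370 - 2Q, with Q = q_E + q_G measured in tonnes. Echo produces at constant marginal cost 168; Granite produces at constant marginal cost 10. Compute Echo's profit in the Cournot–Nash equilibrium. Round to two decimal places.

Echo's profit: π_E = (370 - 2Q)q_E - (168q_E). Setting ∂π_E/∂q_E = 0: 202 - 4q_E - 2(q_G) = 0.
Granite's first-order condition: 360 - 4q_G - 2(q_E) = 0.
Rearranging gives the reaction functions q_E = (202 - 2q_G)/4 and q_G = (360 - 2q_E)/4.
Solving the pair: q_E = 22/3, q_G = 259/3.
Price P = 370 - 2·(281/3) = 548/3.
Echo's profit: (548/3 - 168)·(22/3) = 968/9.

107.56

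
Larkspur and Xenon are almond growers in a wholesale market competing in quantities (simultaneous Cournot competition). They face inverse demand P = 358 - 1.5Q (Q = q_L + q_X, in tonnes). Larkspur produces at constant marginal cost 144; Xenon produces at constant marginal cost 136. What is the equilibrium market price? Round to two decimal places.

Larkspur's profit: π_L = (358 - 1.5Q)q_L - (144q_L). Setting ∂π_L/∂q_L = 0: 214 - 3q_L - (3/2)(q_X) = 0.
Xenon's first-order condition: 222 - 3q_X - (3/2)(q_L) = 0.
Best responses: q_L = (214 - (3/2)q_X)/3, q_X = (222 - (3/2)q_L)/3.
Solving the pair: q_L = 412/9, q_X = 460/9.
Total output Q = 872/9, so price P = 358 - (3/2)·(872/9) = 638/3.

212.67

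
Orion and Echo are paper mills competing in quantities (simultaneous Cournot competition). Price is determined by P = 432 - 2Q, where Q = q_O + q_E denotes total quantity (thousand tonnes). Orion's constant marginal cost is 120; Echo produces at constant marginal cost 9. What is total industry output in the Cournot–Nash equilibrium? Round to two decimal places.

122.50

Orion's profit: π_O = (432 - 2Q)q_O - (120q_O). Setting ∂π_O/∂q_O = 0: 312 - 4q_O - 2(q_E) = 0.
Echo's first-order condition: 423 - 4q_E - 2(q_O) = 0.
Best responses: q_O = (312 - 2q_E)/4, q_E = (423 - 2q_O)/4.
Substituting one into the other gives q_O = 67/2 and q_E = 89.
Total output Q = 67/2 + 89 = 245/2.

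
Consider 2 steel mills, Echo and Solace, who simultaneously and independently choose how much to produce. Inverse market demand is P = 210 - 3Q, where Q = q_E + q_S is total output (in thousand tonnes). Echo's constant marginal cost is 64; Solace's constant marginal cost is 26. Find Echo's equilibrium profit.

432

Echo's profit: π_E = (210 - 3Q)q_E - (64q_E). Setting ∂π_E/∂q_E = 0: 146 - 6q_E - 3(q_S) = 0.
Solace's first-order condition: 184 - 6q_S - 3(q_E) = 0.
So q_E = (146 - 3q_S)/6 and q_S = (184 - 3q_E)/6.
Solving the pair: q_E = 12, q_S = 74/3.
Price P = 210 - 3·(110/3) = 100.
Echo's profit: (100 - 64)·12 = 432.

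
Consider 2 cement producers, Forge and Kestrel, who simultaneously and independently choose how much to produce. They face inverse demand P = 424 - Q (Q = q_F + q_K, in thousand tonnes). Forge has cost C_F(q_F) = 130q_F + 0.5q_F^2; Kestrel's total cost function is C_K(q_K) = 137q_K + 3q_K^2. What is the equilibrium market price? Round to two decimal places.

Forge's profit: π_F = (424 - Q)q_F - (130q_F + (1/2)q_F²). Setting ∂π_F/∂q_F = 0: 294 - 3q_F - (q_K) = 0.
Kestrel's first-order condition: 287 - 8q_K - (q_F) = 0.
So q_F = (294 - q_K)/3 and q_K = (287 - q_F)/8.
Substituting one into the other gives q_F = 89.7826 and q_K = 567/23.
Total output Q = 114.4348, so price P = 424 - 114.4348 = 309.5652.

309.57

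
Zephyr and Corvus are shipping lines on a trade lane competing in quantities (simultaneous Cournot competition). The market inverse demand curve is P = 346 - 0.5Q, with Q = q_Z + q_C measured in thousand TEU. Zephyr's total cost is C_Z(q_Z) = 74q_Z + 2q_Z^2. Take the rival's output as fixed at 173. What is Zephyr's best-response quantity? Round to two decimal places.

37.10

With the rival's output fixed at 173, Zephyr's profit is π_Z = (346 - (1/2)·173 - (1/2)q_Z)q_Z - (74q_Z + 2q_Z²) = (519/2 - (1/2)q_Z)q_Z - (74q_Z + 2q_Z²).
∂π_Z/∂q_Z = 371/2 - 5q_Z = 0, so q_Z = 371/10.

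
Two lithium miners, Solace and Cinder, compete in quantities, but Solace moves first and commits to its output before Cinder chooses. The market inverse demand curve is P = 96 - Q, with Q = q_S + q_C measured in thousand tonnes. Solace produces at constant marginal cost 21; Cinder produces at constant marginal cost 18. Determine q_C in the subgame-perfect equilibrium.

The follower Cinder best-responds to any q_S: π_C = (96 - Q)q_C - 18q_C.
Follower FOC: 78 - q_S - 2q_C = 0, so q_C(q_S) = (78 - q_S)/2.
Solace substitutes q_C(q_S) into its own profit: π_S = q_S(96 - q_S - (78 - q_S)/2) - 21q_S = (57 - (1/2)q_S)q_S - 21q_S.
The leader's first-order condition 36 - q_S = 0 yields q_S = 36.
Then q_C = (78 - 36)/2 = 21.

21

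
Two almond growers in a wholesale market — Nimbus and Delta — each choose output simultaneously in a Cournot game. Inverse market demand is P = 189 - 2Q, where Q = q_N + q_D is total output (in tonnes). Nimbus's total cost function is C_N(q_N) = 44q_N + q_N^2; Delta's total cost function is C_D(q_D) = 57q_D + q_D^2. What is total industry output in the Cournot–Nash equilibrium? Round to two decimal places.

34.63

Nimbus's profit: π_N = (189 - 2Q)q_N - (44q_N + q_N²). Setting ∂π_N/∂q_N = 0: 145 - 6q_N - 2(q_D) = 0.
Delta's profit: π_D = (189 - 2Q)q_D - (57q_D + q_D²). Setting ∂π_D/∂q_D = 0: 132 - 6q_D - 2(q_N) = 0.
Rearranging gives the reaction functions q_N = (145 - 2q_D)/6 and q_D = (132 - 2q_N)/6.
Solving the pair: q_N = 303/16, q_D = 251/16.
Total output Q = 303/16 + 251/16 = 277/8.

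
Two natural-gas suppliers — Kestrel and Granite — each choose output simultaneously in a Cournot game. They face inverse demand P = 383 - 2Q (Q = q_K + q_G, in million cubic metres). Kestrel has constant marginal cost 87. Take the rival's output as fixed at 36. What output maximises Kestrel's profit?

56

With the rival's output fixed at 36, Kestrel's profit is π_K = (383 - 2·36 - 2q_K)q_K - (87q_K) = (311 - 2q_K)q_K - (87q_K).
∂π_K/∂q_K = 224 - 4q_K = 0, so q_K = 56.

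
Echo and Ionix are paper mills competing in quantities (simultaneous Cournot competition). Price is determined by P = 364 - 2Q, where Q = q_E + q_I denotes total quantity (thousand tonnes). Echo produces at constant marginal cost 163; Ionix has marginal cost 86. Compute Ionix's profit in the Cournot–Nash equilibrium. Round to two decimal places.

Echo's profit: π_E = (364 - 2Q)q_E - (163q_E). Setting ∂π_E/∂q_E = 0: 201 - 4q_E - 2(q_I) = 0.
Ionix's first-order condition: 278 - 4q_I - 2(q_E) = 0.
So q_E = (201 - 2q_I)/4 and q_I = (278 - 2q_E)/4.
Substituting one into the other gives q_E = 62/3 and q_I = 355/6.
Price P = 364 - 2·(479/6) = 613/3.
Ionix's profit: (613/3 - 86)·(355/6) = 7001.3889.

7001.39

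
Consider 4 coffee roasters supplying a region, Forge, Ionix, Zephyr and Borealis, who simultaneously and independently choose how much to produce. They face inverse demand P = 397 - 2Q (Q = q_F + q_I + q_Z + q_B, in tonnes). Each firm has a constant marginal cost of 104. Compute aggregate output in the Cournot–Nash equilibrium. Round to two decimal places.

A representative firm's profit is π_i = q_i(397 - 2Q) - 104q_i.
First-order condition (treating rivals' output as given): 293 - 4q_i - 2·Σ_{j≠i} q_j = 0.
By symmetry each firm produces the same amount; substituting Σ_{j≠i} q_j = 3q_i yields q_i = 293/10.
Total output Q = 293/10 + 293/10 + 293/10 + 293/10 = 586/5.

117.20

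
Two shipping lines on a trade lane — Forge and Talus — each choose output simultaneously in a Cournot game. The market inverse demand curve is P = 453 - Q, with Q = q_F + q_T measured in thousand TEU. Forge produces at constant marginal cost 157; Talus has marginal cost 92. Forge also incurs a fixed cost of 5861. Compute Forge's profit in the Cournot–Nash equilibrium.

Forge's profit: π_F = (453 - Q)q_F - (157q_F). Setting ∂π_F/∂q_F = 0: 296 - 2q_F - (q_T) = 0.
Talus's profit: π_T = (453 - Q)q_T - (92q_T). Setting ∂π_T/∂q_T = 0: 361 - 2q_T - (q_F) = 0.
So q_F = (296 - q_T)/2 and q_T = (361 - q_F)/2.
Substituting one into the other gives q_F = 77 and q_T = 142.
Price P = 453 - 219 = 234.
Forge's profit: (234 - 157)·77 - 5861 = 68.

68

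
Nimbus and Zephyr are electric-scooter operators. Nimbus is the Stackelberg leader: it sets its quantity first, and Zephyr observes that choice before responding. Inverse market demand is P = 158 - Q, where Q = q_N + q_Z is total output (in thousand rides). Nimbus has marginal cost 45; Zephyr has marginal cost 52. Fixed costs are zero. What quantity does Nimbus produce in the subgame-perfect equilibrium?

The follower Zephyr best-responds to any q_N: π_Z = (158 - Q)q_Z - 52q_Z.
Follower FOC: 106 - q_N - 2q_Z = 0, so q_Z(q_N) = (106 - q_N)/2.
The leader anticipates this reaction. Substituting into P = 158 - Q gives P = 105 - (1/2)q_N, so π_N = (105 - (1/2)q_N)q_N - 45q_N.
Maximising: ∂π_N/∂q_N = 60 - q_N = 0, giving q_N = 60.
Then q_Z = (106 - 60)/2 = 23.

60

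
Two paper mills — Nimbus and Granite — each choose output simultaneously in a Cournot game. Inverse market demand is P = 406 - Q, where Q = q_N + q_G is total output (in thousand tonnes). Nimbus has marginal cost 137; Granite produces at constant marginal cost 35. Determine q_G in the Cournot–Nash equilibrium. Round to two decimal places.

157.67

Nimbus's profit: π_N = (406 - Q)q_N - (137q_N). Setting ∂π_N/∂q_N = 0: 269 - 2q_N - (q_G) = 0.
Granite's profit: π_G = (406 - Q)q_G - (35q_G). Setting ∂π_G/∂q_G = 0: 371 - 2q_G - (q_N) = 0.
Best responses: q_N = (269 - q_G)/2, q_G = (371 - q_N)/2.
Solving the pair: q_N = 167/3, q_G = 473/3.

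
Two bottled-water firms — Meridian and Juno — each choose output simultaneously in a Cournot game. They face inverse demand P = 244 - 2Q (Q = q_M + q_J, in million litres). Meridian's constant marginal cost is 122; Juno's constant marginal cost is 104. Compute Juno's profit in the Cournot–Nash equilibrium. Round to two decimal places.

1386.89

Meridian's profit: π_M = (244 - 2Q)q_M - (122q_M). Setting ∂π_M/∂q_M = 0: 122 - 4q_M - 2(q_J) = 0.
Juno's profit: π_J = (244 - 2Q)q_J - (104q_J). Setting ∂π_J/∂q_J = 0: 140 - 4q_J - 2(q_M) = 0.
So q_M = (122 - 2q_J)/4 and q_J = (140 - 2q_M)/4.
Substituting one into the other gives q_M = 52/3 and q_J = 79/3.
Price P = 244 - 2·(131/3) = 470/3.
Juno's profit: (470/3 - 104)·(79/3) = 1386.8889.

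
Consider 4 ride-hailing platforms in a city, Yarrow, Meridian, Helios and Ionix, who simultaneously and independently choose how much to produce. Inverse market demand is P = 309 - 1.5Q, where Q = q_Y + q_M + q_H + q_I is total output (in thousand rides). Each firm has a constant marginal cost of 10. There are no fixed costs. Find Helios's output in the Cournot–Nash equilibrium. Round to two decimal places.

A representative firm's profit is π_i = q_i(309 - 1.5Q) - 10q_i.
Setting ∂π_i/∂q_i = 0 with rivals' quantities fixed: 299 - 3q_i - (3/2)·Σ_{j≠i} q_j = 0.
With identical firms every q_j equals q_i, so Σ_{j≠i} q_j = 3q_i and 299 = (15/2)q_i, giving q_i = 598/15.

39.87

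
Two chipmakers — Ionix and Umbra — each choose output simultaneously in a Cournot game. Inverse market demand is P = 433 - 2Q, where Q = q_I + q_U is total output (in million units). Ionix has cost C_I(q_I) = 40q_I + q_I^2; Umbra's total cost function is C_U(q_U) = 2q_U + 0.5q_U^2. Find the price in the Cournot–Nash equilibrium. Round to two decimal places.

Ionix's profit: π_I = (433 - 2Q)q_I - (40q_I + q_I²). Setting ∂π_I/∂q_I = 0: 393 - 6q_I - 2(q_U) = 0.
Umbra's first-order condition: 431 - 5q_U - 2(q_I) = 0.
So q_I = (393 - 2q_U)/6 and q_U = (431 - 2q_I)/5.
Substituting one into the other gives q_I = 1103/26 and q_U = 900/13.
Total output Q = 111.6538, so price P = 433 - 2·111.6538 = 209.6923.

209.69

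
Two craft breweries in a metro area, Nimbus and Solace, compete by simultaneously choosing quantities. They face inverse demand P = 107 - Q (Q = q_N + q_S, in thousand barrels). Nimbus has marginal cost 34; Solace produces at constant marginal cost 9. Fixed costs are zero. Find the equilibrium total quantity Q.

Nimbus's profit: π_N = (107 - Q)q_N - (34q_N). Setting ∂π_N/∂q_N = 0: 73 - 2q_N - (q_S) = 0.
Solace's first-order condition: 98 - 2q_S - (q_N) = 0.
So q_N = (73 - q_S)/2 and q_S = (98 - q_N)/2.
Substituting one into the other gives q_N = 16 and q_S = 41.
Total output Q = 16 + 41 = 57.

57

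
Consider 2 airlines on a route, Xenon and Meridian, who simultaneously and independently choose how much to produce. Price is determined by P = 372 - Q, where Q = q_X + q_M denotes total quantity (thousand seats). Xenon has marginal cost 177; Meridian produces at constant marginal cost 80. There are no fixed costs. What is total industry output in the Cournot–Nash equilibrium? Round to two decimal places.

162.33

Xenon's profit: π_X = (372 - Q)q_X - (177q_X). Setting ∂π_X/∂q_X = 0: 195 - 2q_X - (q_M) = 0.
Meridian's profit: π_M = (372 - Q)q_M - (80q_M). Setting ∂π_M/∂q_M = 0: 292 - 2q_M - (q_X) = 0.
Rearranging gives the reaction functions q_X = (195 - q_M)/2 and q_M = (292 - q_X)/2.
Solving the pair: q_X = 98/3, q_M = 389/3.
Total output Q = 98/3 + 389/3 = 487/3.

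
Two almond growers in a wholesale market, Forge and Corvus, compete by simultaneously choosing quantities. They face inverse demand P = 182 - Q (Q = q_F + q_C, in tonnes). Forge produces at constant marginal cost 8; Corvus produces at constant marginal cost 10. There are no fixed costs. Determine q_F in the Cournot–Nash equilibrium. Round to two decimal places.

58.67

Forge's profit: π_F = (182 - Q)q_F - (8q_F). Setting ∂π_F/∂q_F = 0: 174 - 2q_F - (q_C) = 0.
Corvus's profit: π_C = (182 - Q)q_C - (10q_C). Setting ∂π_C/∂q_C = 0: 172 - 2q_C - (q_F) = 0.
So q_F = (174 - q_C)/2 and q_C = (172 - q_F)/2.
Substituting one into the other gives q_F = 176/3 and q_C = 170/3.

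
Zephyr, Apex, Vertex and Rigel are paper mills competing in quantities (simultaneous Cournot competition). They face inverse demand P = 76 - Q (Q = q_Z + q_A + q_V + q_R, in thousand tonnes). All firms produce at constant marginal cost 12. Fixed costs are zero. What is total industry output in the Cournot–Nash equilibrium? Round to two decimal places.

51.20

Each firm earns π_i = (76 - Q)q_i - 12q_i.
First-order condition (treating rivals' output as given): 64 - 2q_i - Σ_{j≠i} q_j = 0.
By symmetry each firm produces the same amount; substituting Σ_{j≠i} q_j = 3q_i yields q_i = 64/5.
Total output Q = 64/5 + 64/5 + 64/5 + 64/5 = 256/5.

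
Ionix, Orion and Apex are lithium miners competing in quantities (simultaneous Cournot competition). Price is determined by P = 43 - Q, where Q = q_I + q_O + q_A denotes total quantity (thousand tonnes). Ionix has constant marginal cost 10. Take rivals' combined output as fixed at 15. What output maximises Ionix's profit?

9

With rivals' combined output fixed at 15, Ionix's profit is π_I = (43 - 15 - q_I)q_I - (10q_I) = (28 - q_I)q_I - (10q_I).
∂π_I/∂q_I = 18 - 2q_I = 0, so q_I = 9.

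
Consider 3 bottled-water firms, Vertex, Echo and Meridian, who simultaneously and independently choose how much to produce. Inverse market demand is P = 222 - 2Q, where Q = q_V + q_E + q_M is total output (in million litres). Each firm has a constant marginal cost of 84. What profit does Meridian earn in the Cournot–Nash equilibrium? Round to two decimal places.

A representative firm's profit is π_i = q_i(222 - 2Q) - 84q_i.
Setting ∂π_i/∂q_i = 0 with rivals' quantities fixed: 138 - 4q_i - 2·Σ_{j≠i} q_j = 0.
By symmetry each firm produces the same amount; substituting Σ_{j≠i} q_j = 2q_i yields q_i = 138/8 = 69/4.
Price P = 222 - 2·(207/4) = 237/2.
Meridian's profit: (237/2 - 84)·(69/4) = 595.1250.

595.13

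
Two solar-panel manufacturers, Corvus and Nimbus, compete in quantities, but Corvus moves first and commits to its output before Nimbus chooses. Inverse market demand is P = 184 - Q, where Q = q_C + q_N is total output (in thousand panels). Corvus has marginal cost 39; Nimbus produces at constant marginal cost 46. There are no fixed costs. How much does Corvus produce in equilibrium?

The follower Nimbus best-responds to any q_C: π_N = (184 - Q)q_N - 46q_N.
∂π_N/∂q_N = 138 - q_C - 2q_N = 0 gives the reaction function q_N = (138 - q_C)/2.
The leader anticipates this reaction. Substituting into P = 184 - Q gives P = 115 - (1/2)q_C, so π_C = (115 - (1/2)q_C)q_C - 39q_C.
The leader's first-order condition 76 - q_C = 0 yields q_C = 76.
Then q_N = (138 - 76)/2 = 31.

76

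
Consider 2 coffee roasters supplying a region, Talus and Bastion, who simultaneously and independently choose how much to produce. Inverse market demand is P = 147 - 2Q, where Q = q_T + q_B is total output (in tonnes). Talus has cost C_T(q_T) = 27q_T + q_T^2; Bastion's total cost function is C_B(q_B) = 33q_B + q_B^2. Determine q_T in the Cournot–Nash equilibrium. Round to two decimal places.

Talus's profit: π_T = (147 - 2Q)q_T - (27q_T + q_T²). Setting ∂π_T/∂q_T = 0: 120 - 6q_T - 2(q_B) = 0.
Bastion's profit: π_B = (147 - 2Q)q_B - (33q_B + q_B²). Setting ∂π_B/∂q_B = 0: 114 - 6q_B - 2(q_T) = 0.
Best responses: q_T = (120 - 2q_B)/6, q_B = (114 - 2q_T)/6.
Solving the pair: q_T = 123/8, q_B = 111/8.

15.38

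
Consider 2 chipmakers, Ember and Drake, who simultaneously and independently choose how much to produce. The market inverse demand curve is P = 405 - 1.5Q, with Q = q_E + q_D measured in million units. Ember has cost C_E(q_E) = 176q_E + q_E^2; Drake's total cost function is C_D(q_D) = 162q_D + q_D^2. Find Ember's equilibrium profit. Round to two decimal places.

2942.54

Ember's profit: π_E = (405 - 1.5Q)q_E - (176q_E + q_E²). Setting ∂π_E/∂q_E = 0: 229 - 5q_E - (3/2)(q_D) = 0.
Drake's first-order condition: 243 - 5q_D - (3/2)(q_E) = 0.
Best responses: q_E = (229 - (3/2)q_D)/5, q_D = (243 - (3/2)q_E)/5.
Solving the pair: q_E = 446/13, q_D = 498/13.
Price P = 405 - (3/2)·(944/13) = 296.0769.
Ember's profit: 296.0769·(446/13) - 176·(446/13) - (446/13)² = 2942.5444.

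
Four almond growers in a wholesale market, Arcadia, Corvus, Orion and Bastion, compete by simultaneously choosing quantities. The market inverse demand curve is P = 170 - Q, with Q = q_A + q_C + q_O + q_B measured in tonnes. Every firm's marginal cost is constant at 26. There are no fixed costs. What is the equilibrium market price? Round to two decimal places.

A representative firm's profit is π_i = q_i(170 - Q) - 26q_i.
First-order condition (treating rivals' output as given): 144 - 2q_i - Σ_{j≠i} q_j = 0.
With identical firms every q_j equals q_i, so Σ_{j≠i} q_j = 3q_i and 144 = 5q_i, giving q_i = 144/5.
Total output Q = 576/5, so price P = 170 - 576/5 = 274/5.

54.80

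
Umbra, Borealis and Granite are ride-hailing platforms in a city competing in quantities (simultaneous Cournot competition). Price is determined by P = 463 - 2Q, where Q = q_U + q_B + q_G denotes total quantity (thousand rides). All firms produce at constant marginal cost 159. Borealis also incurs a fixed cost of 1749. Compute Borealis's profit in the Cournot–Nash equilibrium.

1139

A representative firm's profit is π_i = q_i(463 - 2Q) - 159q_i.
First-order condition (treating rivals' output as given): 304 - 4q_i - 2·Σ_{j≠i} q_j = 0.
By symmetry each firm produces the same amount; substituting Σ_{j≠i} q_j = 2q_i yields q_i = 304/8 = 38.
Price P = 463 - 2·114 = 235.
Borealis's profit: (235 - 159)·38 - 1749 = 1139.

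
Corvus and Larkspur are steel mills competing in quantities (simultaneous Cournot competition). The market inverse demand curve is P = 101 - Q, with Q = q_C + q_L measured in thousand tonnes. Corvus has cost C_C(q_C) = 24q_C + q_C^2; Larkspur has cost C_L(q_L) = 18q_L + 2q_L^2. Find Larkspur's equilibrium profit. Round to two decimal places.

368.76

Corvus's profit: π_C = (101 - Q)q_C - (24q_C + q_C²). Setting ∂π_C/∂q_C = 0: 77 - 4q_C - (q_L) = 0.
Larkspur's profit: π_L = (101 - Q)q_L - (18q_L + 2q_L²). Setting ∂π_L/∂q_L = 0: 83 - 6q_L - (q_C) = 0.
Best responses: q_C = (77 - q_L)/4, q_L = (83 - q_C)/6.
Solving the pair: q_C = 379/23, q_L = 255/23.
Price P = 101 - 634/23 = 1689/23.
Larkspur's profit: (1689/23)·(255/23) - 18·(255/23) - 2(255/23)² = 368.7618.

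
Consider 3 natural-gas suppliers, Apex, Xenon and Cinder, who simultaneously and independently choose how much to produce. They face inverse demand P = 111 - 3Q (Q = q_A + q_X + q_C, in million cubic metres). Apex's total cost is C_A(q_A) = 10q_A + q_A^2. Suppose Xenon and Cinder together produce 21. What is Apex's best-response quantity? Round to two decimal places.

4.75

With rivals' combined output fixed at 21, Apex's profit is π_A = (111 - 3·21 - 3q_A)q_A - (10q_A + q_A²) = (48 - 3q_A)q_A - (10q_A + q_A²).
∂π_A/∂q_A = 38 - 8q_A = 0, so q_A = 19/4.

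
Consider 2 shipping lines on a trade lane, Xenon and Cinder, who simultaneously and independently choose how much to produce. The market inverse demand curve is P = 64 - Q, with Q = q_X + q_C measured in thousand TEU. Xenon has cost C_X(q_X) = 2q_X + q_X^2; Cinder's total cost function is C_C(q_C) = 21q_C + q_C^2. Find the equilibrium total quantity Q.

Xenon's profit: π_X = (64 - Q)q_X - (2q_X + q_X²). Setting ∂π_X/∂q_X = 0: 62 - 4q_X - (q_C) = 0.
Cinder's profit: π_C = (64 - Q)q_C - (21q_C + q_C²). Setting ∂π_C/∂q_C = 0: 43 - 4q_C - (q_X) = 0.
So q_X = (62 - q_C)/4 and q_C = (43 - q_X)/4.
Solving the pair: q_X = 41/3, q_C = 22/3.
Total output Q = 41/3 + 22/3 = 21.

21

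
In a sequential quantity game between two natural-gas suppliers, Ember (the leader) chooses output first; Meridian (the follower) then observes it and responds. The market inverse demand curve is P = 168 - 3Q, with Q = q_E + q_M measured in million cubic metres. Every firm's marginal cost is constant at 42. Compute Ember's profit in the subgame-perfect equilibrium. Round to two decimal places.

661.50

The follower Meridian best-responds to any q_E: π_M = (168 - 3Q)q_M - 42q_M.
Setting the follower's marginal profit to zero, 126 - 3q_E - 6q_M = 0, i.e. q_M = (126 - 3q_E)/6.
Ember substitutes q_M(q_E) into its own profit: π_E = q_E(168 - 3q_E - (126 - 3q_E)/2) - 42q_E = (105 - (3/2)q_E)q_E - 42q_E.
Leader FOC: 63 - 3q_E = 0, so q_E = 21.
Then q_M = (126 - 3·21)/6 = 21/2.
Price P = 168 - 3·(63/2) = 147/2.
Ember's profit: (147/2 - 42)·21 = 1323/2.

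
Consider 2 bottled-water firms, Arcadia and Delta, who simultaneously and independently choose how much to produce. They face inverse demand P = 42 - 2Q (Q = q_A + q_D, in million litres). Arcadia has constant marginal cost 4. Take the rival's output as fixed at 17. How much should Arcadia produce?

With the rival's output fixed at 17, Arcadia's profit is π_A = (42 - 2·17 - 2q_A)q_A - (4q_A) = (8 - 2q_A)q_A - (4q_A).
∂π_A/∂q_A = 4 - 4q_A = 0, so q_A = 1.

1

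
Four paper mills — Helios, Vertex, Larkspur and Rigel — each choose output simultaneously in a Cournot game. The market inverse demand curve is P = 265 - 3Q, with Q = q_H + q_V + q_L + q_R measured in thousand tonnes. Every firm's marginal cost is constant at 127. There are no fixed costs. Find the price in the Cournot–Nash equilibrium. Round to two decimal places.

A representative firm's profit is π_i = q_i(265 - 3Q) - 127q_i.
First-order condition (treating rivals' output as given): 138 - 6q_i - 3·Σ_{j≠i} q_j = 0.
By symmetry each firm produces the same amount; substituting Σ_{j≠i} q_j = 3q_i yields q_i = 138/15 = 46/5.
Total output Q = 184/5, so price P = 265 - 3·(184/5) = 773/5.

154.60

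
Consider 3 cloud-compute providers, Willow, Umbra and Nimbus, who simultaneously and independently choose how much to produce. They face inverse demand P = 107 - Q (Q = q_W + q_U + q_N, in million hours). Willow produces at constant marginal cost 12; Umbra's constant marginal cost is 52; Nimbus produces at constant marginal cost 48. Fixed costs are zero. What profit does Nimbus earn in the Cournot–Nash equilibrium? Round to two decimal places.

Willow's profit: π_W = (107 - Q)q_W - (12q_W). Setting ∂π_W/∂q_W = 0: 95 - 2q_W - (q_U + q_N) = 0.
Umbra's profit: π_U = (107 - Q)q_U - (52q_U). Setting ∂π_U/∂q_U = 0: 55 - 2q_U - (q_W + q_N) = 0.
Nimbus's first-order condition: 59 - 2q_N - (q_W + q_U) = 0.
Summing all 3 equations gives 209 − 4Q = 0, hence Q = 209/4.
Back-substituting: q_W = (95 − 209/4) = 171/4, q_U = (55 − 209/4) = 11/4, q_N = (59 − 209/4) = 27/4.
Price P = 107 - 209/4 = 219/4.
Nimbus's profit: (219/4 - 48)·(27/4) = 729/16.

45.56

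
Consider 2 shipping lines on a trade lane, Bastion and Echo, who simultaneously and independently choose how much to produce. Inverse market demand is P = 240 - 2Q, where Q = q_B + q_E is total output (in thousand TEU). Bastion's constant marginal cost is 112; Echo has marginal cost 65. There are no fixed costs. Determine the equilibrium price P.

Bastion's profit: π_B = (240 - 2Q)q_B - (112q_B). Setting ∂π_B/∂q_B = 0: 128 - 4q_B - 2(q_E) = 0.
Echo's profit: π_E = (240 - 2Q)q_E - (65q_E). Setting ∂π_E/∂q_E = 0: 175 - 4q_E - 2(q_B) = 0.
Rearranging gives the reaction functions q_B = (128 - 2q_E)/4 and q_E = (175 - 2q_B)/4.
Solving the pair: q_B = 27/2, q_E = 37.
Total output Q = 101/2, so price P = 240 - 2·(101/2) = 139.

139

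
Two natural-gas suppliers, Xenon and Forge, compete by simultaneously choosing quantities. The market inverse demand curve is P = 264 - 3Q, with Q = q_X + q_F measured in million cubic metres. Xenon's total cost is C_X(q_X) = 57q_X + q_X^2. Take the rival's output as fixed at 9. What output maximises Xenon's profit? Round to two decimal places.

22.50

With the rival's output fixed at 9, Xenon's profit is π_X = (264 - 3·9 - 3q_X)q_X - (57q_X + q_X²) = (237 - 3q_X)q_X - (57q_X + q_X²).
∂π_X/∂q_X = 180 - 8q_X = 0, so q_X = 45/2.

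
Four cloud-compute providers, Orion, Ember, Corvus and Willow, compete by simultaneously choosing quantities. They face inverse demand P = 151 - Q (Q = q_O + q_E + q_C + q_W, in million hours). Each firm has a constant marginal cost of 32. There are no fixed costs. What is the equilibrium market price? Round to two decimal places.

55.80

A representative firm's profit is π_i = q_i(151 - Q) - 32q_i.
Setting ∂π_i/∂q_i = 0 with rivals' quantities fixed: 119 - 2q_i - Σ_{j≠i} q_j = 0.
By symmetry each firm produces the same amount; substituting Σ_{j≠i} q_j = 3q_i yields q_i = 119/5.
Total output Q = 476/5, so price P = 151 - 476/5 = 279/5.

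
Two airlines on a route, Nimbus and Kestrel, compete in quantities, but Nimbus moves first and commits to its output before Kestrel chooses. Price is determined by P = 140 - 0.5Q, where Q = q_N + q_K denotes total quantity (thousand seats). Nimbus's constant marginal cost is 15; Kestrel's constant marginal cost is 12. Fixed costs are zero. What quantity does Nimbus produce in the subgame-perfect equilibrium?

122

The follower Kestrel best-responds to any q_N: π_K = (140 - 0.5Q)q_K - 12q_K.
∂π_K/∂q_K = 128 - (1/2)q_N - q_K = 0 gives the reaction function q_K = (128 - (1/2)q_N).
The leader anticipates this reaction. Substituting into P = 140 - 0.5Q gives P = 76 - (1/4)q_N, so π_N = (76 - (1/4)q_N)q_N - 15q_N.
Maximising: ∂π_N/∂q_N = 61 - (1/2)q_N = 0, giving q_N = 122.
Then q_K = (128 - (1/2)·122) = 67.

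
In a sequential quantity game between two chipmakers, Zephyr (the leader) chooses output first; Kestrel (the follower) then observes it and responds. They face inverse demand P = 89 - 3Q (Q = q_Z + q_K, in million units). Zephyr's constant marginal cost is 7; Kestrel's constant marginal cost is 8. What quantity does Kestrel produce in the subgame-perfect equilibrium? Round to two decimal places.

The follower Kestrel best-responds to any q_Z: π_K = (89 - 3Q)q_K - 8q_K.
Follower FOC: 81 - 3q_Z - 6q_K = 0, so q_K(q_Z) = (81 - 3q_Z)/6.
Zephyr substitutes q_K(q_Z) into its own profit: π_Z = q_Z(89 - 3q_Z - (81 - 3q_Z)/2) - 7q_Z = (97/2 - (3/2)q_Z)q_Z - 7q_Z.
The leader's first-order condition 83/2 - 3q_Z = 0 yields q_Z = 83/6.
Then q_K = (81 - 3·(83/6))/6 = 79/12.

6.58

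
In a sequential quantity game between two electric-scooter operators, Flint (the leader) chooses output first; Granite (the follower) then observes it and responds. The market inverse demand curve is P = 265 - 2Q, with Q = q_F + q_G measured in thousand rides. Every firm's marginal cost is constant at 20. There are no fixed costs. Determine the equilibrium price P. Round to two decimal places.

81.25

Solve by backward induction. Given q_F, the follower Granite maximises π_G = (265 - 2q_F - 2q_G)q_G - 20q_G.
Follower FOC: 245 - 2q_F - 4q_G = 0, so q_G(q_F) = (245 - 2q_F)/4.
Flint substitutes q_G(q_F) into its own profit: π_F = q_F(265 - 2q_F - (245 - 2q_F)/2) - 20q_F = (285/2 - q_F)q_F - 20q_F.
Leader FOC: 245/2 - 2q_F = 0, so q_F = 245/4.
Then q_G = (245 - 2·(245/4))/4 = 245/8.
Total output Q = 735/8, so price P = 265 - 2·(735/8) = 325/4.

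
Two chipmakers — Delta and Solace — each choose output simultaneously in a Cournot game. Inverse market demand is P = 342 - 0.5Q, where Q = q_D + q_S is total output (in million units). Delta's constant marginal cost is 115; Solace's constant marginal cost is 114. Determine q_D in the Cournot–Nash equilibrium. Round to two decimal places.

Delta's profit: π_D = (342 - 0.5Q)q_D - (115q_D). Setting ∂π_D/∂q_D = 0: 227 - q_D - (1/2)(q_S) = 0.
Solace's profit: π_S = (342 - 0.5Q)q_S - (114q_S). Setting ∂π_S/∂q_S = 0: 228 - q_S - (1/2)(q_D) = 0.
Best responses: q_D = (227 - (1/2)q_S), q_S = (228 - (1/2)q_D).
Solving the pair: q_D = 452/3, q_S = 458/3.

150.67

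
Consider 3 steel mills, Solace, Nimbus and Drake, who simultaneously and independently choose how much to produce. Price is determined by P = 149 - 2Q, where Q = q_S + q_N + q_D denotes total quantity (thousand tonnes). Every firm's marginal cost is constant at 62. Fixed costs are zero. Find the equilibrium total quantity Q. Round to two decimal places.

32.63

A representative firm's profit is π_i = q_i(149 - 2Q) - 62q_i.
Setting ∂π_i/∂q_i = 0 with rivals' quantities fixed: 87 - 4q_i - 2·Σ_{j≠i} q_j = 0.
With identical firms every q_j equals q_i, so Σ_{j≠i} q_j = 2q_i and 87 = 8q_i, giving q_i = 87/8.
Total output Q = 87/8 + 87/8 + 87/8 = 261/8.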